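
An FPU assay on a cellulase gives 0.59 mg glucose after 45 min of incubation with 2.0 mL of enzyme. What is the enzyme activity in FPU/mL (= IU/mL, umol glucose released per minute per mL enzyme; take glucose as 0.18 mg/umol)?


Activity = glucose_mg / (0.18 mg/umol * V_mL * t_min)
= 0.59 / (0.18 * 2.0 * 45)
= 0.0364 FPU/mL

0.0364 FPU/mL


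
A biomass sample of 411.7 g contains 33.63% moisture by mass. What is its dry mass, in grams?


Wd = Ww * (1 - MC/100)
= 411.7 * (1 - 33.63/100)
= 273.2453 g

273.2453 g


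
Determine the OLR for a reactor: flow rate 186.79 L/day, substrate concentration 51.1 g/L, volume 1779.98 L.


OLR = Q * S / V
= 186.79 * 51.1 / 1779.98
= 5.3624 g/L/day

5.3624 g/L/day


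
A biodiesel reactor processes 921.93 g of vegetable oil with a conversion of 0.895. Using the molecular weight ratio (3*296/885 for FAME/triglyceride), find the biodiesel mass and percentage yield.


m_FAME = oil * conv * (3 * 296 / 885) = oil * conv * (888/885)
= 921.93 * 0.895 * 888 / 885
= 827.9244 g
Y = m_FAME / oil * 100 = conv * (888/885) * 100
= 0.895 * 888 / 885 * 100
= 89.80%

827.9244 g FAME; Y = 89.80%


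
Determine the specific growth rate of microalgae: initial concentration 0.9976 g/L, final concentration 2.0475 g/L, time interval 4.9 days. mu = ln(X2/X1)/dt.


mu = ln(X2/X1) / dt
= ln(2.0475/0.9976) / 4.9
= 0.1467 per day

0.1467 per day


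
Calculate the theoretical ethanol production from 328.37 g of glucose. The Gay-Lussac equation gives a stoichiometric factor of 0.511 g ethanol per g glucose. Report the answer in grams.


Theoretical ethanol yield: m_EtOH = 0.511 * m_glucose
m_EtOH = 0.511 * 328.37 = 167.7971 g

167.7971 g


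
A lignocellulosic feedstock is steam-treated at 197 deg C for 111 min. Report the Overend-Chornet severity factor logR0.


logR0 = log10(t * exp((T - 100) / 14.75))
= log10(111 * exp((197 - 100) / 14.75))
= 4.9014

4.9014


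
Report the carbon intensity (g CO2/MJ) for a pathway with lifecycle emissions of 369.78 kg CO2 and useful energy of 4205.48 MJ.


CI = CO2 * 1000 / E
= 369.78 * 1000 / 4205.48
= 87.9281 g CO2/MJ

87.9281 g CO2/MJ


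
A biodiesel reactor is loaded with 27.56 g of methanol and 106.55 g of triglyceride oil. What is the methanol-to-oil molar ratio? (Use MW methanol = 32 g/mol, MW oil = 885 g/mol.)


Molar ratio = n_MeOH / n_oil = (MeOH/32) / (oil/885) = (MeOH * 885) / (32 * oil)
= (27.56 * 885) / (32 * 106.55)
= 7.1535

7.1535


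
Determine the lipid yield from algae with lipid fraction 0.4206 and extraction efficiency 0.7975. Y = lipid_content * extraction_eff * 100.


Y = lipid_content * extraction_eff * 100
= 0.4206 * 0.7975 * 100
= 33.5428%

33.5428%


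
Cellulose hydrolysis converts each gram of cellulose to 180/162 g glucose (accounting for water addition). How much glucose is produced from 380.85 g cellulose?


glucose = cellulose * 180/162
= 380.85 * 180/162
= 423.1667 g

423.1667 g


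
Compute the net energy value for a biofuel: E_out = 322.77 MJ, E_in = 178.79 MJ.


NEV = E_out - E_in
= 322.77 - 178.79
= 143.9800 MJ

143.9800 MJ


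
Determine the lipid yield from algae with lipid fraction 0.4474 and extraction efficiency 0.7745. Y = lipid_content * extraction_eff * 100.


Y = lipid_content * extraction_eff * 100
= 0.4474 * 0.7745 * 100
= 34.6511%

34.6511%


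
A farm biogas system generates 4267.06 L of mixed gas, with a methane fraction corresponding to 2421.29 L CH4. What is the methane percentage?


CH4% = V_CH4 / V_total * 100
= 2421.29 / 4267.06 * 100
= 56.7438%

56.7438%


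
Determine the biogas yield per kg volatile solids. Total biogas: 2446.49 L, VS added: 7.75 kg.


Y = V / VS
= 2446.49 / 7.75
= 315.6761 L/kg VS

315.6761 L/kg VS


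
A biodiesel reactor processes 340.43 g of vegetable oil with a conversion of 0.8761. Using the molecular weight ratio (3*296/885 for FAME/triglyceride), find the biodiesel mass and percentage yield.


m_FAME = oil * conv * (3 * 296 / 885) = oil * conv * (888/885)
= 340.43 * 0.8761 * 888 / 885
= 299.2617 g
Y = m_FAME / oil * 100 = conv * (888/885) * 100
= 0.8761 * 888 / 885 * 100
= 87.91%

299.2617 g FAME; Y = 87.91%


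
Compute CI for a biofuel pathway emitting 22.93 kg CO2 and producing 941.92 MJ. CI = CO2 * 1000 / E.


CI = CO2 * 1000 / E
= 22.93 * 1000 / 941.92
= 24.3439 g CO2/MJ

24.3439 g CO2/MJ


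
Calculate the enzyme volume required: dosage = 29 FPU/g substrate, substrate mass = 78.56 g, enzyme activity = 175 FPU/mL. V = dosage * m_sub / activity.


V = dosage * m_sub / activity
V = 29 * 78.56 / 175
V = 13.0185 mL

13.0185 mL


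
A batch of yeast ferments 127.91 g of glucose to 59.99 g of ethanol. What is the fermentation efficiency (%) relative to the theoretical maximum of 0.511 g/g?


Fermentation efficiency = (actual / (0.511 * glucose)) * 100
= (59.99 / (0.511 * 127.91)) * 100
= 91.7811%

91.7811%


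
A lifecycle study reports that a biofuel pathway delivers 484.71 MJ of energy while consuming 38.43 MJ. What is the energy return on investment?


EROI = E_out / E_in
= 484.71 / 38.43
= 12.6128

12.6128


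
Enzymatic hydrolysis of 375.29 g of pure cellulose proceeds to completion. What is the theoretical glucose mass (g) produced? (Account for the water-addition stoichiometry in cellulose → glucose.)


glucose = cellulose * 180/162
= 375.29 * 180/162
= 416.9889 g

416.9889 g


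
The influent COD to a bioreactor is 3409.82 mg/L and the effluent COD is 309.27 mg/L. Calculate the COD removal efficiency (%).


eta = (COD_in - COD_out) / COD_in * 100
= (3409.82 - 309.27) / 3409.82 * 100
= 90.9300%

90.9300%


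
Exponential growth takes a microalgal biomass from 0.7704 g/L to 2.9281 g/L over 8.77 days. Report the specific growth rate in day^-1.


mu = ln(X2/X1) / dt
= ln(2.9281/0.7704) / 8.77
= 0.1522 per day

0.1522 per day


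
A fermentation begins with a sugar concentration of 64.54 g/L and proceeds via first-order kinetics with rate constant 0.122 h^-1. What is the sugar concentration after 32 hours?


S = S0 * exp(-k * t)
S = 64.54 * exp(-0.122 * 32)
S = 1.3012 g/L

1.3012 g/L


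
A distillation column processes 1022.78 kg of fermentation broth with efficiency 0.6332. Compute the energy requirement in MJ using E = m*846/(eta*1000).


E = m * 846 / (eta * 1000)
= 1022.78 * 846 / (0.6332 * 1000)
= 1366.5064 MJ

1366.5064 MJ


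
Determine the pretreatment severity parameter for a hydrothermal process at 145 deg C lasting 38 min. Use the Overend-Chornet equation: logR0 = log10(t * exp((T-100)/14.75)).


logR0 = log10(t * exp((T - 100) / 14.75))
= log10(38 * exp((145 - 100) / 14.75))
= 2.9047

2.9047


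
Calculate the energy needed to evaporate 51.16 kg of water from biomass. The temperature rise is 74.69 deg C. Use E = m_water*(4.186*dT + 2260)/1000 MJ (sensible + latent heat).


E = m_water * (4.186 * dT + 2260) / 1000
= 51.16 * (4.186 * 74.69 + 2260) / 1000
= 131.6169 MJ

131.6169 MJ


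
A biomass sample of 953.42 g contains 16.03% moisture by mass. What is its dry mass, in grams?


Wd = Ww * (1 - MC/100)
= 953.42 * (1 - 16.03/100)
= 800.5868 g

800.5868 g


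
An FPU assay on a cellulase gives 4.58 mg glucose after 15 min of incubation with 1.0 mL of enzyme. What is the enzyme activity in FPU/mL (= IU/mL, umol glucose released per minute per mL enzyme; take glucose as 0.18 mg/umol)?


Activity = glucose_mg / (0.18 mg/umol * V_mL * t_min)
= 4.58 / (0.18 * 1.0 * 15)
= 1.6963 FPU/mL

1.6963 FPU/mL


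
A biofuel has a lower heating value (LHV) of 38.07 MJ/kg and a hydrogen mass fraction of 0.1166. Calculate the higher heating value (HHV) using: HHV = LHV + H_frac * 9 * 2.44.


HHV = LHV + H_frac * 9 * 2.44
= 38.07 + 0.1166 * 9 * 2.44
= 40.6305 MJ/kg

40.6305 MJ/kg


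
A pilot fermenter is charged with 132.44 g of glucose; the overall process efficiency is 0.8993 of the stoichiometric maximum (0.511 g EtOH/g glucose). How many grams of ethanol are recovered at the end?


Actual ethanol: m = 0.511 * 132.44 * 0.8993
m = 60.8618 g

60.8618 g


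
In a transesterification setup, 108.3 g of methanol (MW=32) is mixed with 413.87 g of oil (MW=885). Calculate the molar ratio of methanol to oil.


Molar ratio = n_MeOH / n_oil = (MeOH/32) / (oil/885) = (MeOH * 885) / (32 * oil)
= (108.3 * 885) / (32 * 413.87)
= 7.2370

7.2370


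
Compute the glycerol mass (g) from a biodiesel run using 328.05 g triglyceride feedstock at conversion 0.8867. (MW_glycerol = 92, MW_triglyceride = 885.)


glycerol = oil * conv * (92/885)
= 328.05 * 0.8867 * 92 / 885
= 30.2386 g

30.2386 g


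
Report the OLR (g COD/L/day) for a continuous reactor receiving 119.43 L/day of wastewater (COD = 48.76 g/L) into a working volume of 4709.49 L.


OLR = Q * S / V
= 119.43 * 48.76 / 4709.49
= 1.2365 g/L/day

1.2365 g/L/day


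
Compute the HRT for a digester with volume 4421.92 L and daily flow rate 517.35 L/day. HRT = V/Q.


HRT = V / Q
= 4421.92 / 517.35
= 8.5473 days

8.5473 days


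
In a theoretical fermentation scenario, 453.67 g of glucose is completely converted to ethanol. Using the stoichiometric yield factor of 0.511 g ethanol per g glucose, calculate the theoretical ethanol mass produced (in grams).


Theoretical ethanol yield: m_EtOH = 0.511 * m_glucose
m_EtOH = 0.511 * 453.67 = 231.8254 g

231.8254 g


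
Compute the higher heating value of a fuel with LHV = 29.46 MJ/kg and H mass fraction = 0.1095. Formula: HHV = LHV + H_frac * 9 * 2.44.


HHV = LHV + H_frac * 9 * 2.44
= 29.46 + 0.1095 * 9 * 2.44
= 31.8646 MJ/kg

31.8646 MJ/kg


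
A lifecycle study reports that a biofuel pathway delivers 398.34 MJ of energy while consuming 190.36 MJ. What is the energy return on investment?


EROI = E_out / E_in
= 398.34 / 190.36
= 2.0926

2.0926


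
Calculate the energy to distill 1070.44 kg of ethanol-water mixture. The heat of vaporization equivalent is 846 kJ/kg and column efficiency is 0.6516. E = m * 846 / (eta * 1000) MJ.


E = m * 846 / (eta * 1000)
= 1070.44 * 846 / (0.6516 * 1000)
= 1389.7978 MJ

1389.7978 MJ


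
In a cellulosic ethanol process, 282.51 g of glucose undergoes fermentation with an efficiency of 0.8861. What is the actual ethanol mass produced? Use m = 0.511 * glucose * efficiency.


Actual ethanol: m = 0.511 * 282.51 * 0.8861
m = 127.9197 g

127.9197 g


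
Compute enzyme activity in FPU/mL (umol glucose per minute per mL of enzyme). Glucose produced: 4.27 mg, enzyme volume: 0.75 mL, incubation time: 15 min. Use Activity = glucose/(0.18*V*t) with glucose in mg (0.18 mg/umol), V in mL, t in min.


Activity = glucose_mg / (0.18 mg/umol * V_mL * t_min)
= 4.27 / (0.18 * 0.75 * 15)
= 2.1086 FPU/mL

2.1086 FPU/mL


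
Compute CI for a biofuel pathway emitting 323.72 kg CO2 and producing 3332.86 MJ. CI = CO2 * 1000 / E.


CI = CO2 * 1000 / E
= 323.72 * 1000 / 3332.86
= 97.1298 g CO2/MJ

97.1298 g CO2/MJ


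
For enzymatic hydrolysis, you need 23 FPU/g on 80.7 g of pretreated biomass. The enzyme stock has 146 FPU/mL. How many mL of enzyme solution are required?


V = dosage * m_sub / activity
V = 23 * 80.7 / 146
V = 12.7130 mL

12.7130 mL


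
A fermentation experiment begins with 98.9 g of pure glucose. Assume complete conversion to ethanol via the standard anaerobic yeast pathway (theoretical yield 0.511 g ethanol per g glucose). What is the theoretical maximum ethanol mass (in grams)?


Theoretical ethanol yield: m_EtOH = 0.511 * m_glucose
m_EtOH = 0.511 * 98.9 = 50.5379 g

50.5379 g


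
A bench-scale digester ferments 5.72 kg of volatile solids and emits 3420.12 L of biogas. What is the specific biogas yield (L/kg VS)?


Y = V / VS
= 3420.12 / 5.72
= 597.9231 L/kg VS

597.9231 L/kg VS


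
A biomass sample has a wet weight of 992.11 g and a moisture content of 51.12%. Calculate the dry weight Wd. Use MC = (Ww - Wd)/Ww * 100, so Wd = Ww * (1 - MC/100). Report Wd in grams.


Wd = Ww * (1 - MC/100)
= 992.11 * (1 - 51.12/100)
= 484.9434 g

484.9434 g


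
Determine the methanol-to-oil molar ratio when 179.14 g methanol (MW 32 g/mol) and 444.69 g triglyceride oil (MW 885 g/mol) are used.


Molar ratio = n_MeOH / n_oil = (MeOH/32) / (oil/885) = (MeOH * 885) / (32 * oil)
= (179.14 * 885) / (32 * 444.69)
= 11.1411

11.1411


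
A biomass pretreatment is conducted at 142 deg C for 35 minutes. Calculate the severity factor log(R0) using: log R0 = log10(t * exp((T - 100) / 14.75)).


logR0 = log10(t * exp((T - 100) / 14.75))
= log10(35 * exp((142 - 100) / 14.75))
= 2.7807

2.7807


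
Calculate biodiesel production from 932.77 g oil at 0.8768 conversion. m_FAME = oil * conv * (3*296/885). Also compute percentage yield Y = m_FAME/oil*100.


m_FAME = oil * conv * (3 * 296 / 885) = oil * conv * (888/885)
= 932.77 * 0.8768 * 888 / 885
= 820.6251 g
Y = m_FAME / oil * 100 = conv * (888/885) * 100
= 0.8768 * 888 / 885 * 100
= 87.98%

820.6251 g FAME; Y = 87.98%


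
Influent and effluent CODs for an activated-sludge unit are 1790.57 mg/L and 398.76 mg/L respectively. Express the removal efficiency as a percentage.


eta = (COD_in - COD_out) / COD_in * 100
= (1790.57 - 398.76) / 1790.57 * 100
= 77.7300%

77.7300%


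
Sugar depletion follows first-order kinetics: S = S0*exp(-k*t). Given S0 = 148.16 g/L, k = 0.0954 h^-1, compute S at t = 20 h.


S = S0 * exp(-k * t)
S = 148.16 * exp(-0.0954 * 20)
S = 21.9835 g/L

21.9835 g/L


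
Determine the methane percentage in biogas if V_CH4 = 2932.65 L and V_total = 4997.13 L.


CH4% = V_CH4 / V_total * 100
= 2932.65 / 4997.13 * 100
= 58.6867%

58.6867%


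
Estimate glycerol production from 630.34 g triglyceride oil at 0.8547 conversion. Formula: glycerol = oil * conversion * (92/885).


glycerol = oil * conv * (92/885)
= 630.34 * 0.8547 * 92 / 885
= 56.0058 g

56.0058 g


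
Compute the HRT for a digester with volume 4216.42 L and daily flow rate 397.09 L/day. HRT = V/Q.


HRT = V / Q
= 4216.42 / 397.09
= 10.6183 days

10.6183 days


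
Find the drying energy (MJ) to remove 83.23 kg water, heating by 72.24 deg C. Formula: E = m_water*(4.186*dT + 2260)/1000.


E = m_water * (4.186 * dT + 2260) / 1000
= 83.23 * (4.186 * 72.24 + 2260) / 1000
= 213.2683 MJ

213.2683 MJ


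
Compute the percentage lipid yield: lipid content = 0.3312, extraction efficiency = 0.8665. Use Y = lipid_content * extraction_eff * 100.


Y = lipid_content * extraction_eff * 100
= 0.3312 * 0.8665 * 100
= 28.6985%

28.6985%


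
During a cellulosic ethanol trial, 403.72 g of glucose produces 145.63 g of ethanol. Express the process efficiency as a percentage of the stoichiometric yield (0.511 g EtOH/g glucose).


Fermentation efficiency = (actual / (0.511 * glucose)) * 100
= (145.63 / (0.511 * 403.72)) * 100
= 70.5911%

70.5911%


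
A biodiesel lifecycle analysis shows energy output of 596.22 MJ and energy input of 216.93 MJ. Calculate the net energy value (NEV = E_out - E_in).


NEV = E_out - E_in
= 596.22 - 216.93
= 379.2900 MJ

379.2900 MJ


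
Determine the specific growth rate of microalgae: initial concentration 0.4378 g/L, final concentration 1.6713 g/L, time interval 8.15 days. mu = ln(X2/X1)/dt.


mu = ln(X2/X1) / dt
= ln(1.6713/0.4378) / 8.15
= 0.1644 per day

0.1644 per day


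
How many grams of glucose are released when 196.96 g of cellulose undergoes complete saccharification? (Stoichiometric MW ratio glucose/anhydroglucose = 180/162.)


glucose = cellulose * 180/162
= 196.96 * 180/162
= 218.8444 g

218.8444 g


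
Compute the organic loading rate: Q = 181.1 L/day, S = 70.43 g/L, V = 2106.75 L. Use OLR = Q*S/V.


OLR = Q * S / V
= 181.1 * 70.43 / 2106.75
= 6.0543 g/L/day

6.0543 g/L/day


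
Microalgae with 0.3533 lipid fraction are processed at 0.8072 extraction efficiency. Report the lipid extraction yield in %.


Y = lipid_content * extraction_eff * 100
= 0.3533 * 0.8072 * 100
= 28.5184%

28.5184%


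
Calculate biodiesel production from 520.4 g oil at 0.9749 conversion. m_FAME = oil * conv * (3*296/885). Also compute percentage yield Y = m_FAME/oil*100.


m_FAME = oil * conv * (3 * 296 / 885) = oil * conv * (888/885)
= 520.4 * 0.9749 * 888 / 885
= 509.0577 g
Y = m_FAME / oil * 100 = conv * (888/885) * 100
= 0.9749 * 888 / 885 * 100
= 97.82%

509.0577 g FAME; Y = 97.82%


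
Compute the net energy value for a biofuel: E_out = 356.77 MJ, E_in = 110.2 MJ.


NEV = E_out - E_in
= 356.77 - 110.2
= 246.5700 MJ

246.5700 MJ


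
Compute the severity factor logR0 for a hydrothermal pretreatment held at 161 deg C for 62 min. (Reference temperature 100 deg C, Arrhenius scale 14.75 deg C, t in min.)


logR0 = log10(t * exp((T - 100) / 14.75))
= log10(62 * exp((161 - 100) / 14.75))
= 3.5885

3.5885


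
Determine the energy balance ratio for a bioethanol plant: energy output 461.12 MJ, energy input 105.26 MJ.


EROI = E_out / E_in
= 461.12 / 105.26
= 4.3808

4.3808


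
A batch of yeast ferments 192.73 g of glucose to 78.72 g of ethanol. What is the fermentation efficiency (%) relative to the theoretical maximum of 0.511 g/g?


Fermentation efficiency = (actual / (0.511 * glucose)) * 100
= (78.72 / (0.511 * 192.73)) * 100
= 79.9309%

79.9309%


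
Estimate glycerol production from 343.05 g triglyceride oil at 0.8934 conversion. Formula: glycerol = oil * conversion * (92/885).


glycerol = oil * conv * (92/885)
= 343.05 * 0.8934 * 92 / 885
= 31.8602 g

31.8602 g


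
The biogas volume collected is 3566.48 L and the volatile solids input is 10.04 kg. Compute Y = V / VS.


Y = V / VS
= 3566.48 / 10.04
= 355.2271 L/kg VS

355.2271 L/kg VS


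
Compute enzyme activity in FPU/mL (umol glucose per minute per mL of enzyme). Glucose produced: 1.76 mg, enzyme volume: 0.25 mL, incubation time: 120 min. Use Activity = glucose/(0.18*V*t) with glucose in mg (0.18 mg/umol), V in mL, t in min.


Activity = glucose_mg / (0.18 mg/umol * V_mL * t_min)
= 1.76 / (0.18 * 0.25 * 120)
= 0.3259 FPU/mL

0.3259 FPU/mL


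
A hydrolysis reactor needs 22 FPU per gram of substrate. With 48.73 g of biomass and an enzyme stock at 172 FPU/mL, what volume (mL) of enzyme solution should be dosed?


V = dosage * m_sub / activity
V = 22 * 48.73 / 172
V = 6.2329 mL

6.2329 mL


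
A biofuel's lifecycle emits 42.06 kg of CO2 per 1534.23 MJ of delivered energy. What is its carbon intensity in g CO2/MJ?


CI = CO2 * 1000 / E
= 42.06 * 1000 / 1534.23
= 27.4144 g CO2/MJ

27.4144 g CO2/MJ


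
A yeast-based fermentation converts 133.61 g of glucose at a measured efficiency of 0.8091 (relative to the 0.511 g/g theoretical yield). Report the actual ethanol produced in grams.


Actual ethanol: m = 0.511 * 133.61 * 0.8091
m = 55.2411 g

55.2411 g


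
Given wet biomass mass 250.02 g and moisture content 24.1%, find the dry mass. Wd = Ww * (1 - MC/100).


Wd = Ww * (1 - MC/100)
= 250.02 * (1 - 24.1/100)
= 189.7652 g

189.7652 g


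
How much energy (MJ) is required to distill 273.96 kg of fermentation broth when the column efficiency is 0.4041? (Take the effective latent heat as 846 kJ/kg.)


E = m * 846 / (eta * 1000)
= 273.96 * 846 / (0.4041 * 1000)
= 573.5465 MJ

573.5465 MJ


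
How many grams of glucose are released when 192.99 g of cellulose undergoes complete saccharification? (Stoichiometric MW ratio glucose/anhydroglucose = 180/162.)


glucose = cellulose * 180/162
= 192.99 * 180/162
= 214.4333 g

214.4333 g


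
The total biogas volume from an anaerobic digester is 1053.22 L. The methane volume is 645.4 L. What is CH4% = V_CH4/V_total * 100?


CH4% = V_CH4 / V_total * 100
= 645.4 / 1053.22 * 100
= 61.2787%

61.2787%


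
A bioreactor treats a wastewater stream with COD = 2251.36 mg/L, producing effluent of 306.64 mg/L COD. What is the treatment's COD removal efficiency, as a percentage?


eta = (COD_in - COD_out) / COD_in * 100
= (2251.36 - 306.64) / 2251.36 * 100
= 86.3798%

86.3798%


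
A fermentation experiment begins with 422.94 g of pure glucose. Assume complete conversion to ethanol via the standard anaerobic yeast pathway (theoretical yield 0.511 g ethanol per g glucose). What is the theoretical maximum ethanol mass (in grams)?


Theoretical ethanol yield: m_EtOH = 0.511 * m_glucose
m_EtOH = 0.511 * 422.94 = 216.1223 g

216.1223 g


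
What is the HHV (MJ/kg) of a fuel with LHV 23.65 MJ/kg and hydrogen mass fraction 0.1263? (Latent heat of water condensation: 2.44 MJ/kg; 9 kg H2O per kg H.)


HHV = LHV + H_frac * 9 * 2.44
= 23.65 + 0.1263 * 9 * 2.44
= 26.4235 MJ/kg

26.4235 MJ/kg


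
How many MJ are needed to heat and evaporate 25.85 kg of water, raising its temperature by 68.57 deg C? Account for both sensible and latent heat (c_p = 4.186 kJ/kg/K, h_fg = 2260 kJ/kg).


E = m_water * (4.186 * dT + 2260) / 1000
= 25.85 * (4.186 * 68.57 + 2260) / 1000
= 65.8408 MJ

65.8408 MJ


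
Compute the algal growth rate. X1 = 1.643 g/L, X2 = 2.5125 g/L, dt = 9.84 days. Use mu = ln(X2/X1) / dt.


mu = ln(X2/X1) / dt
= ln(2.5125/1.643) / 9.84
= 0.0432 per day

0.0432 per day


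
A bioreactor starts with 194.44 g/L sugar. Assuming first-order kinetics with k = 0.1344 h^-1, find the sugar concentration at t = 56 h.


S = S0 * exp(-k * t)
S = 194.44 * exp(-0.1344 * 56)
S = 0.1047 g/L

0.1047 g/L


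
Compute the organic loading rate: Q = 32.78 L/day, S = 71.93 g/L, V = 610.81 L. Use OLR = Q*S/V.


OLR = Q * S / V
= 32.78 * 71.93 / 610.81
= 3.8602 g/L/day

3.8602 g/L/day


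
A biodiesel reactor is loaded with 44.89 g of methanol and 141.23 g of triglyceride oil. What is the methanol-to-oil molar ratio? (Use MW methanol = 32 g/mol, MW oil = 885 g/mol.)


Molar ratio = n_MeOH / n_oil = (MeOH/32) / (oil/885) = (MeOH * 885) / (32 * oil)
= (44.89 * 885) / (32 * 141.23)
= 8.7905

8.7905


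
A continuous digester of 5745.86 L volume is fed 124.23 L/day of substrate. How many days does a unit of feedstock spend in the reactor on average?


HRT = V / Q
= 5745.86 / 124.23
= 46.2518 days

46.2518 days


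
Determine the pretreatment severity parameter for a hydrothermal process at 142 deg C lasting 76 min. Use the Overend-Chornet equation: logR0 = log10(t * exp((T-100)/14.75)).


logR0 = log10(t * exp((T - 100) / 14.75))
= log10(76 * exp((142 - 100) / 14.75))
= 3.1174

3.1174


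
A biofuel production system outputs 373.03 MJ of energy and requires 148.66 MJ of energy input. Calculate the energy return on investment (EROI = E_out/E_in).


EROI = E_out / E_in
= 373.03 / 148.66
= 2.5093

2.5093


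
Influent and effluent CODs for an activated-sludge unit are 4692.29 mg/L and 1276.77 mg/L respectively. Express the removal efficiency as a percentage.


eta = (COD_in - COD_out) / COD_in * 100
= (4692.29 - 1276.77) / 4692.29 * 100
= 72.7900%

72.7900%


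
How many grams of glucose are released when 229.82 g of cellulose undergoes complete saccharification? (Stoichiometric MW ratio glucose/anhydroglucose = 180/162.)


glucose = cellulose * 180/162
= 229.82 * 180/162
= 255.3556 g

255.3556 g


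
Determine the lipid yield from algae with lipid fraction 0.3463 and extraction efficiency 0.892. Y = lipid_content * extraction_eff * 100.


Y = lipid_content * extraction_eff * 100
= 0.3463 * 0.892 * 100
= 30.8900%

30.8900%


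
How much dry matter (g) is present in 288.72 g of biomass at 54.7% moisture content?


Wd = Ww * (1 - MC/100)
= 288.72 * (1 - 54.7/100)
= 130.7902 g

130.7902 g


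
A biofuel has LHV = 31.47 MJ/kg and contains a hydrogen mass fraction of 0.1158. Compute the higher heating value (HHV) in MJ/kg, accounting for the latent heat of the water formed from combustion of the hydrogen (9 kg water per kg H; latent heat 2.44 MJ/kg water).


HHV = LHV + H_frac * 9 * 2.44
= 31.47 + 0.1158 * 9 * 2.44
= 34.0130 MJ/kg

34.0130 MJ/kg


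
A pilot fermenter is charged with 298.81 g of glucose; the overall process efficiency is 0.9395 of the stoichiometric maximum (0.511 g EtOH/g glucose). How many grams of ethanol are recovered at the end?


Actual ethanol: m = 0.511 * 298.81 * 0.9395
m = 143.4540 g

143.4540 g


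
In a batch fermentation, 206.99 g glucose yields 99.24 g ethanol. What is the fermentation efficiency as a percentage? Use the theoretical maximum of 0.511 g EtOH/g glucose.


Fermentation efficiency = (actual / (0.511 * glucose)) * 100
= (99.24 / (0.511 * 206.99)) * 100
= 93.8246%

93.8246%


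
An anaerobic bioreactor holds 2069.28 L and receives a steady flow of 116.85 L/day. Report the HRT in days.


HRT = V / Q
= 2069.28 / 116.85
= 17.7089 days

17.7089 days


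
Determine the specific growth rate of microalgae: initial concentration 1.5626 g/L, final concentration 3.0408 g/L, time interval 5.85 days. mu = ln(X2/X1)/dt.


mu = ln(X2/X1) / dt
= ln(3.0408/1.5626) / 5.85
= 0.1138 per day

0.1138 per day


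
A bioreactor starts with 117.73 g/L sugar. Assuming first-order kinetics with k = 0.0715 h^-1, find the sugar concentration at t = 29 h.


S = S0 * exp(-k * t)
S = 117.73 * exp(-0.0715 * 29)
S = 14.8039 g/L

14.8039 g/L


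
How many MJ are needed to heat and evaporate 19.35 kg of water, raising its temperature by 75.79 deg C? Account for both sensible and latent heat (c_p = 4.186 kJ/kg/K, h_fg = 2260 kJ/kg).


E = m_water * (4.186 * dT + 2260) / 1000
= 19.35 * (4.186 * 75.79 + 2260) / 1000
= 49.8699 MJ

49.8699 MJ


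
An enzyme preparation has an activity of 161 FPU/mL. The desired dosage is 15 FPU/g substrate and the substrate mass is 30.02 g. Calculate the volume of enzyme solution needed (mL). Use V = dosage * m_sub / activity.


V = dosage * m_sub / activity
V = 15 * 30.02 / 161
V = 2.7969 mL

2.7969 mL


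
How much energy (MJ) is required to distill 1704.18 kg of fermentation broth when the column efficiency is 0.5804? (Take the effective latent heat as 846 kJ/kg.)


E = m * 846 / (eta * 1000)
= 1704.18 * 846 / (0.5804 * 1000)
= 2484.0391 MJ

2484.0391 MJ


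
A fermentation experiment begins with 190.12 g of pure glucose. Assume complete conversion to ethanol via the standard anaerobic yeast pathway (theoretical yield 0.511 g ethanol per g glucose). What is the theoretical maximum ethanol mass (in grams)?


Theoretical ethanol yield: m_EtOH = 0.511 * m_glucose
m_EtOH = 0.511 * 190.12 = 97.1513 g

97.1513 g


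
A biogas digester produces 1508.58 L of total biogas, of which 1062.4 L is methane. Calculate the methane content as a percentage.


CH4% = V_CH4 / V_total * 100
= 1062.4 / 1508.58 * 100
= 70.4238%

70.4238%


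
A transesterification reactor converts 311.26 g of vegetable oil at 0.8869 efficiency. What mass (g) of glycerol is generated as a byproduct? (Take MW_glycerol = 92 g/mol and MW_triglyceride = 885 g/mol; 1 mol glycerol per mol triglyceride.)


glycerol = oil * conv * (92/885)
= 311.26 * 0.8869 * 92 / 885
= 28.6974 g

28.6974 g


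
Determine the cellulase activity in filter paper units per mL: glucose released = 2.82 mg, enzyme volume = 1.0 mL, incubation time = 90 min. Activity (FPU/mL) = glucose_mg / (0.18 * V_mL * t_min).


Activity = glucose_mg / (0.18 mg/umol * V_mL * t_min)
= 2.82 / (0.18 * 1.0 * 90)
= 0.1741 FPU/mL

0.1741 FPU/mL


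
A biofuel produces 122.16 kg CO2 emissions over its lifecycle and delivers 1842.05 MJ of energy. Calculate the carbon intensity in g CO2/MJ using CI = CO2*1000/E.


CI = CO2 * 1000 / E
= 122.16 * 1000 / 1842.05
= 66.3174 g CO2/MJ

66.3174 g CO2/MJ


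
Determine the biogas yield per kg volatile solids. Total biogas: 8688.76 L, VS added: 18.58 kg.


Y = V / VS
= 8688.76 / 18.58
= 467.6405 L/kg VS

467.6405 L/kg VS


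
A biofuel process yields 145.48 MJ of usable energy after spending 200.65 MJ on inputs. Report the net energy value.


NEV = E_out - E_in
= 145.48 - 200.65
= -55.1700 MJ

-55.1700 MJ


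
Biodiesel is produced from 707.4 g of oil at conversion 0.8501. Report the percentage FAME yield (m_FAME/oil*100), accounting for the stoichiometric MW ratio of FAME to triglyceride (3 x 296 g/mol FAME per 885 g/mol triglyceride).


m_FAME = oil * conv * (3 * 296 / 885) = oil * conv * (888/885)
= 707.4 * 0.8501 * 888 / 885
= 603.3993 g
Y = m_FAME / oil * 100 = conv * (888/885) * 100
= 0.8501 * 888 / 885 * 100
= 85.30%

85.30%


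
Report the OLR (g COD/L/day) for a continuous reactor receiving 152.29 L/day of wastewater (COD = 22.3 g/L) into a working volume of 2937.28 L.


OLR = Q * S / V
= 152.29 * 22.3 / 2937.28
= 1.1562 g/L/day

1.1562 g/L/day


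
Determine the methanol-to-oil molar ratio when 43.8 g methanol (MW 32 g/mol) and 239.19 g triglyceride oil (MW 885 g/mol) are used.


Molar ratio = n_MeOH / n_oil = (MeOH/32) / (oil/885) = (MeOH * 885) / (32 * oil)
= (43.8 * 885) / (32 * 239.19)
= 5.0644

5.0644


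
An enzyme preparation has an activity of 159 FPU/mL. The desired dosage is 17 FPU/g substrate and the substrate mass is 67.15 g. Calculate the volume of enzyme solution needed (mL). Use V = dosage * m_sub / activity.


V = dosage * m_sub / activity
V = 17 * 67.15 / 159
V = 7.1796 mL

7.1796 mL


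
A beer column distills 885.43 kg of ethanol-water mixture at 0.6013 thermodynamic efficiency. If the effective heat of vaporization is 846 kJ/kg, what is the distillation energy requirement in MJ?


E = m * 846 / (eta * 1000)
= 885.43 * 846 / (0.6013 * 1000)
= 1245.7572 MJ

1245.7572 MJ


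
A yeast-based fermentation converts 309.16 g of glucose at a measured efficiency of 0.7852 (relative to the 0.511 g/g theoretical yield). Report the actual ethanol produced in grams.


Actual ethanol: m = 0.511 * 309.16 * 0.7852
m = 124.0465 g

124.0465 g


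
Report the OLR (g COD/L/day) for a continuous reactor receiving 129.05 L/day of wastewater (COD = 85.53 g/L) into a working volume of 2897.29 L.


OLR = Q * S / V
= 129.05 * 85.53 / 2897.29
= 3.8096 g/L/day

3.8096 g/L/day


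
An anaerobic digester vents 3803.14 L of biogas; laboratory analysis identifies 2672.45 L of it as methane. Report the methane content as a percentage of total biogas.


CH4% = V_CH4 / V_total * 100
= 2672.45 / 3803.14 * 100
= 70.2696%

70.2696%


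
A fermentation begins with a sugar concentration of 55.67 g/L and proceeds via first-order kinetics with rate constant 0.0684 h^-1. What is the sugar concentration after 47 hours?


S = S0 * exp(-k * t)
S = 55.67 * exp(-0.0684 * 47)
S = 2.2359 g/L

2.2359 g/L


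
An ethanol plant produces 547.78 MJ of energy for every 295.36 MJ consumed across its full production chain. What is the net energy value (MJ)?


NEV = E_out - E_in
= 547.78 - 295.36
= 252.4200 MJ

252.4200 MJ


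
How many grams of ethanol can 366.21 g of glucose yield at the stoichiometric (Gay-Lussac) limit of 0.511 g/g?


Theoretical ethanol yield: m_EtOH = 0.511 * m_glucose
m_EtOH = 0.511 * 366.21 = 187.1333 g

187.1333 g


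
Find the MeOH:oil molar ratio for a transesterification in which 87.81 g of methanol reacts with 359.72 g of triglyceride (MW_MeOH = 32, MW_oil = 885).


Molar ratio = n_MeOH / n_oil = (MeOH/32) / (oil/885) = (MeOH * 885) / (32 * oil)
= (87.81 * 885) / (32 * 359.72)
= 6.7511

6.7511


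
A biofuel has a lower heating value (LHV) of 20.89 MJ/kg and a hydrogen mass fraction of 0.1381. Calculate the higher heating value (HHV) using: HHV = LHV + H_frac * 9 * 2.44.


HHV = LHV + H_frac * 9 * 2.44
= 20.89 + 0.1381 * 9 * 2.44
= 23.9227 MJ/kg

23.9227 MJ/kg


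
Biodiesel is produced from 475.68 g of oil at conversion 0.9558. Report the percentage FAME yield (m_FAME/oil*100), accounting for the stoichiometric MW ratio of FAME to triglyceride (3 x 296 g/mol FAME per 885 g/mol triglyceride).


m_FAME = oil * conv * (3 * 296 / 885) = oil * conv * (888/885)
= 475.68 * 0.9558 * 888 / 885
= 456.1961 g
Y = m_FAME / oil * 100 = conv * (888/885) * 100
= 0.9558 * 888 / 885 * 100
= 95.90%

95.90%


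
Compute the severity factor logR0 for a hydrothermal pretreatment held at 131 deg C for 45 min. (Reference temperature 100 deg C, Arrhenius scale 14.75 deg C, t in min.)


logR0 = log10(t * exp((T - 100) / 14.75))
= log10(45 * exp((131 - 100) / 14.75))
= 2.5660

2.5660


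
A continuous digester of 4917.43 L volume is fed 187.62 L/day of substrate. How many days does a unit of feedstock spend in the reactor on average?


HRT = V / Q
= 4917.43 / 187.62
= 26.2095 days

26.2095 days


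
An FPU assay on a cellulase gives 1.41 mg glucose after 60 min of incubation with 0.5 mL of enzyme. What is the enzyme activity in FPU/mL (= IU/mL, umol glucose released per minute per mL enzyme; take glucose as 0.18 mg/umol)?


Activity = glucose_mg / (0.18 mg/umol * V_mL * t_min)
= 1.41 / (0.18 * 0.5 * 60)
= 0.2611 FPU/mL

0.2611 FPU/mL


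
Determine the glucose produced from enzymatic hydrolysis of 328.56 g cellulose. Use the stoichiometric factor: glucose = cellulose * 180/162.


glucose = cellulose * 180/162
= 328.56 * 180/162
= 365.0667 g

365.0667 g


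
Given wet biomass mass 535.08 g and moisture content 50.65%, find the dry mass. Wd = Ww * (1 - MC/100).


Wd = Ww * (1 - MC/100)
= 535.08 * (1 - 50.65/100)
= 264.0620 g

264.0620 g


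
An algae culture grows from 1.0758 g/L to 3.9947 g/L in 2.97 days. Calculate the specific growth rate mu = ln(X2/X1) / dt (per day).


mu = ln(X2/X1) / dt
= ln(3.9947/1.0758) / 2.97
= 0.4417 per day

0.4417 per day


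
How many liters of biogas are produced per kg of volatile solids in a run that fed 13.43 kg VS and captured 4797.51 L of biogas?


Y = V / VS
= 4797.51 / 13.43
= 357.2234 L/kg VS

357.2234 L/kg VS


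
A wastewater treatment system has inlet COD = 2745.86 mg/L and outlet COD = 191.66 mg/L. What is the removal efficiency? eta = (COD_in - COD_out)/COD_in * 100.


eta = (COD_in - COD_out) / COD_in * 100
= (2745.86 - 191.66) / 2745.86 * 100
= 93.0200%

93.0200%


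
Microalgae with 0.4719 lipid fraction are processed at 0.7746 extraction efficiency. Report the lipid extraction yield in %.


Y = lipid_content * extraction_eff * 100
= 0.4719 * 0.7746 * 100
= 36.5534%

36.5534%


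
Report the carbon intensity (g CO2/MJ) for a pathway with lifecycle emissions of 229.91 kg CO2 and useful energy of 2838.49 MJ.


CI = CO2 * 1000 / E
= 229.91 * 1000 / 2838.49
= 80.9973 g CO2/MJ

80.9973 g CO2/MJ


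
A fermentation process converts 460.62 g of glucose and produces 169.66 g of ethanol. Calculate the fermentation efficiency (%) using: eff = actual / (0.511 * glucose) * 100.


Fermentation efficiency = (actual / (0.511 * glucose)) * 100
= (169.66 / (0.511 * 460.62)) * 100
= 72.0802%

72.0802%


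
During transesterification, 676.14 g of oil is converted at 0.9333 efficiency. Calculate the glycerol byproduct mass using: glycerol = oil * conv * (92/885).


glycerol = oil * conv * (92/885)
= 676.14 * 0.9333 * 92 / 885
= 65.5998 g

65.5998 g


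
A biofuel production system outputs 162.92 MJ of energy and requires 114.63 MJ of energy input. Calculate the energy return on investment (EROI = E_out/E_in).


EROI = E_out / E_in
= 162.92 / 114.63
= 1.4213

1.4213


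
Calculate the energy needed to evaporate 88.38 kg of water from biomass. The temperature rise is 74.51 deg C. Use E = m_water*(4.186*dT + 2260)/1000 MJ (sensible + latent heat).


E = m_water * (4.186 * dT + 2260) / 1000
= 88.38 * (4.186 * 74.51 + 2260) / 1000
= 227.3044 MJ

227.3044 MJ


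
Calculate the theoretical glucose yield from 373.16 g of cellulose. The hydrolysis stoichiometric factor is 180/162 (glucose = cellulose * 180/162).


glucose = cellulose * 180/162
= 373.16 * 180/162
= 414.6222 g

414.6222 g


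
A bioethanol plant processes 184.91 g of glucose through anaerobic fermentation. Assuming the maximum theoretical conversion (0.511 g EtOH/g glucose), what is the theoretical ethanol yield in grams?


Theoretical ethanol yield: m_EtOH = 0.511 * m_glucose
m_EtOH = 0.511 * 184.91 = 94.4890 g

94.4890 g


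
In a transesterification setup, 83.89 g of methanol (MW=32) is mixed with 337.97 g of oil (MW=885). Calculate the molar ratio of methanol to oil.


Molar ratio = n_MeOH / n_oil = (MeOH/32) / (oil/885) = (MeOH * 885) / (32 * oil)
= (83.89 * 885) / (32 * 337.97)
= 6.8648

6.8648


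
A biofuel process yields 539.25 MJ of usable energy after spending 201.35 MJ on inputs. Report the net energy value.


NEV = E_out - E_in
= 539.25 - 201.35
= 337.9000 MJ

337.9000 MJ


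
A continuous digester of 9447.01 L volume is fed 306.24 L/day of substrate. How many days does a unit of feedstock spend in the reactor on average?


HRT = V / Q
= 9447.01 / 306.24
= 30.8484 days

30.8484 days


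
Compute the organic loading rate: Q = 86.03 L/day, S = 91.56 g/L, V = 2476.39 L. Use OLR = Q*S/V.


OLR = Q * S / V
= 86.03 * 91.56 / 2476.39
= 3.1808 g/L/day

3.1808 g/L/day


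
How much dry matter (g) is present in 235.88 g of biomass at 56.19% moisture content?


Wd = Ww * (1 - MC/100)
= 235.88 * (1 - 56.19/100)
= 103.3390 g

103.3390 g


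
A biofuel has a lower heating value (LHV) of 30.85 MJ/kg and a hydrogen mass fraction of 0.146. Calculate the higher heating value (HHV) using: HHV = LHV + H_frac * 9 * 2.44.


HHV = LHV + H_frac * 9 * 2.44
= 30.85 + 0.146 * 9 * 2.44
= 34.0562 MJ/kg

34.0562 MJ/kg


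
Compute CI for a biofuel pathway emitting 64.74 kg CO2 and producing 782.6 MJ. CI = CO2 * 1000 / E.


CI = CO2 * 1000 / E
= 64.74 * 1000 / 782.6
= 82.7243 g CO2/MJ

82.7243 g CO2/MJ


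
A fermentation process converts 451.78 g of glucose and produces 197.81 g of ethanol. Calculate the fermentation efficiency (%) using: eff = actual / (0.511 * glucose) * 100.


Fermentation efficiency = (actual / (0.511 * glucose)) * 100
= (197.81 / (0.511 * 451.78)) * 100
= 85.6841%

85.6841%


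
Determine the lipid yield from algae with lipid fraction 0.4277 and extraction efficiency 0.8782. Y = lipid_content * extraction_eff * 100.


Y = lipid_content * extraction_eff * 100
= 0.4277 * 0.8782 * 100
= 37.5606%

37.5606%


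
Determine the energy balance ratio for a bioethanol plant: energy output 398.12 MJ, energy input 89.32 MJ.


EROI = E_out / E_in
= 398.12 / 89.32
= 4.4572

4.4572


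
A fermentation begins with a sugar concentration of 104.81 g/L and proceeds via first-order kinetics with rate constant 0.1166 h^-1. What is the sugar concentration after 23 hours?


S = S0 * exp(-k * t)
S = 104.81 * exp(-0.1166 * 23)
S = 7.1732 g/L

7.1732 g/L


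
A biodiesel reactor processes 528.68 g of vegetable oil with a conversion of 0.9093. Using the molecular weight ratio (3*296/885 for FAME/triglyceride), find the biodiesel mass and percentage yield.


m_FAME = oil * conv * (3 * 296 / 885) = oil * conv * (888/885)
= 528.68 * 0.9093 * 888 / 885
= 482.3583 g
Y = m_FAME / oil * 100 = conv * (888/885) * 100
= 0.9093 * 888 / 885 * 100
= 91.24%

482.3583 g FAME; Y = 91.24%


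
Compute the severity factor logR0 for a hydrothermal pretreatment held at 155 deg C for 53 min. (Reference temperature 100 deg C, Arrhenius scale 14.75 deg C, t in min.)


logR0 = log10(t * exp((T - 100) / 14.75))
= log10(53 * exp((155 - 100) / 14.75))
= 3.3437

3.3437


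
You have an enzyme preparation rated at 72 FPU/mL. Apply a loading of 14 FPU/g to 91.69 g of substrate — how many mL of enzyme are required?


V = dosage * m_sub / activity
V = 14 * 91.69 / 72
V = 17.8286 mL

17.8286 mL


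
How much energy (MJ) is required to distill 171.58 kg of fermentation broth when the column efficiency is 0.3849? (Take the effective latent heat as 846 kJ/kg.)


E = m * 846 / (eta * 1000)
= 171.58 * 846 / (0.3849 * 1000)
= 377.1283 MJ

377.1283 MJ


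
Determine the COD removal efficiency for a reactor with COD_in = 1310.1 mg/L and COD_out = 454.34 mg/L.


eta = (COD_in - COD_out) / COD_in * 100
= (1310.1 - 454.34) / 1310.1 * 100
= 65.3202%

65.3202%
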